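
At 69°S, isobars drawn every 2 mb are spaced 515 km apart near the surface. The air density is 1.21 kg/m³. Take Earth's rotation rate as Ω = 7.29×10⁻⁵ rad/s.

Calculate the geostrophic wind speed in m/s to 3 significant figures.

2.36 m/s

Coriolis parameter at 69°S:
f = 2Ω sin φ = 2 × 7.29×10⁻⁵ × sin 69° = 1.36×10⁻⁴ s⁻¹
Pressure gradient: |∂P/∂n| = 200 Pa / 515000 m = 3.88×10⁻⁴ Pa/m
Geostrophic balance (pressure-gradient force = Coriolis force):
V_g = (1/(fρ)) |∂P/∂n| = 3.88×10⁻⁴ / (1.36×10⁻⁴ × 1.21) = 2.36 m/s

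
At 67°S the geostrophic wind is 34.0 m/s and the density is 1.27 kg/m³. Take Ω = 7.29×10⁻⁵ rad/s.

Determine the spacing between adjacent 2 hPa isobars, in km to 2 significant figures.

Coriolis parameter at 67°S:
f = 2Ω sin φ = 2 × 7.29×10⁻⁵ × sin 67° = 1.34×10⁻⁴ s⁻¹
Geostrophic balance rearranged: |∂P/∂n| = f ρ V_g
|∂P/∂n| = 1.34×10⁻⁴ × 1.27 × 34.0 = 5.80×10⁻³ Pa/m
Isobar spacing: Δn = ΔP/|∂P/∂n| = 200 Pa / 5.80×10⁻³ Pa/m = 34511 m ≈ 35 km

35 km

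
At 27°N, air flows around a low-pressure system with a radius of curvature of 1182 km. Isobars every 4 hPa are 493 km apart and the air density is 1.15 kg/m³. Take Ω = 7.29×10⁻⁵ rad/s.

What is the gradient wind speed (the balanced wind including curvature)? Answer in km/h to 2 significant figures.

Coriolis parameter at 27°N:
f = 2Ω sin φ = 2 × 7.29×10⁻⁵ × sin 27° = 6.62×10⁻⁵ s⁻¹
Pressure gradient: |∂P/∂n| = 400 Pa / 493000 m = 8.11×10⁻⁴ Pa/m
Geostrophic speed: V_g = |∂P/∂n|/(fρ) = 8.11×10⁻⁴/(6.62×10⁻⁵ × 1.15) = 10.7 m/s
Around a low, centrifugal force acts outward with Coriolis, so pressure-gradient force balances both:
(1/ρ)|∂P/∂n| = fV + V²/R  →  V² + fR·V − fR·V_g = 0
With fR = 6.62×10⁻⁵ × 1182×10³ m = 78.2 m/s:
V = [−fR + √((fR)² + 4 fR V_g)]/2 = [−78.2 + √(78.2² + 4×78.2×10.7)]/2 = 9.5 m/s
Subgeostrophic (V < V_g = 10.7 m/s), as expected around a low.
Converting: 9.5 m/s × 3.6 = 34 km/h

34 km/h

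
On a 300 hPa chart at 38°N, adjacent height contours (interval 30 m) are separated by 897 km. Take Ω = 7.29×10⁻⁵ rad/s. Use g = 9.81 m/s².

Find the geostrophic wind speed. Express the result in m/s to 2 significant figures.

Coriolis parameter at 38°N:
f = 2Ω sin φ = 2 × 7.29×10⁻⁵ × sin 38° = 8.98×10⁻⁵ s⁻¹
Height gradient: |∂Z/∂n| = 30 m / 897000 m = 3.34×10⁻⁵
On a pressure surface, geostrophic balance gives V_g = (g/f)|∂Z/∂n|:
V_g = 9.81 × 3.34×10⁻⁵ / 8.98×10⁻⁵ = 3.66 m/s

3.7 m/s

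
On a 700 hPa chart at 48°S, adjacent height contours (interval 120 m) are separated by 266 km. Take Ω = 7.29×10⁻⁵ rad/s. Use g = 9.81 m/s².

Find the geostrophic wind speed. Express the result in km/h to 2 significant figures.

Coriolis parameter at 48°S:
f = 2Ω sin φ = 2 × 7.29×10⁻⁵ × sin 48° = 1.08×10⁻⁴ s⁻¹
Height gradient: |∂Z/∂n| = 120 m / 266000 m = 4.51×10⁻⁴
On a pressure surface, geostrophic balance gives V_g = (g/f)|∂Z/∂n|:
V_g = 9.81 × 4.51×10⁻⁴ / 1.08×10⁻⁴ = 40.8 m/s
Converting: 40.8 m/s × 3.6 = 150 km/h

150 km/h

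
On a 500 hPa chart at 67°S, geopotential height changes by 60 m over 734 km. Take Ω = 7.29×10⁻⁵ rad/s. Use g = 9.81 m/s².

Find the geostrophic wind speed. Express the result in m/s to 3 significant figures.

5.98 m/s

Coriolis parameter at 67°S:
f = 2Ω sin φ = 2 × 7.29×10⁻⁵ × sin 67° = 1.34×10⁻⁴ s⁻¹
Height gradient: |∂Z/∂n| = 60 m / 734000 m = 8.17×10⁻⁵
On a pressure surface, geostrophic balance gives V_g = (g/f)|∂Z/∂n|:
V_g = 9.81 × 8.17×10⁻⁵ / 1.34×10⁻⁴ = 5.98 m/s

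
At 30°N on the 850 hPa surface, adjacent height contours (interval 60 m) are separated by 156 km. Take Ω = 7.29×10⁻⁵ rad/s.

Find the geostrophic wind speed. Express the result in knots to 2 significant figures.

Coriolis parameter at 30°N:
f = 2Ω sin φ = 2 × 7.29×10⁻⁵ × sin 30° = 7.29×10⁻⁵ s⁻¹
Height gradient: |∂Z/∂n| = 60 m / 156000 m = 3.85×10⁻⁴
On a pressure surface, geostrophic balance gives V_g = (g/f)|∂Z/∂n|:
V_g = 9.81 × 3.85×10⁻⁴ / 7.29×10⁻⁵ = 51.8 m/s
Converting: 51.8 m/s × 1.944 = 100 knots

100 knots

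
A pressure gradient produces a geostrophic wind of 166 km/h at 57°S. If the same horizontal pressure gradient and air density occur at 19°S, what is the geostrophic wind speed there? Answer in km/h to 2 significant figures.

With the same pressure gradient and density, V_g ∝ 1/f ∝ 1/sin φ.
V₂ = V₁ · sin φ₁ / sin φ₂ = 166 × sin 57° / sin 19°
V₂ = 166 × 0.8387/0.3256 = 430 km/h

430 km/h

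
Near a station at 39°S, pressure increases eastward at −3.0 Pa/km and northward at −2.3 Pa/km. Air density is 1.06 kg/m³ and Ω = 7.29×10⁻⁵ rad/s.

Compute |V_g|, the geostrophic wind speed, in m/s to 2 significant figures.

Coriolis parameter at 39°S:
f = 2Ω sin φ = 2 × 7.29×10⁻⁵ × sin 39° = 9.18×10⁻⁵ s⁻¹
In the Southern Hemisphere f is negative: f = −9.18×10⁻⁵ s⁻¹.
Component geostrophic relations (x east, y north):
u_g = −(1/(fρ)) ∂P/∂y,  v_g = (1/(fρ)) ∂P/∂x
u_g = −(−2.3×10⁻³)/(−9.18×10⁻⁵ × 1.06) = −23.6 m/s;  v_g = (−3.0×10⁻³)/(−9.18×10⁻⁵ × 1.06) = 30.8 m/s
|V_g| = √(u_g² + v_g²) = 38.9 m/s

39 m/s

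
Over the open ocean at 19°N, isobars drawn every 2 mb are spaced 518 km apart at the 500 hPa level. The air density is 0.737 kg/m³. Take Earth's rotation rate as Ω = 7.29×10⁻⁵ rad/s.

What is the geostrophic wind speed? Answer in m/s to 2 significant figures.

Coriolis parameter at 19°N:
f = 2Ω sin φ = 2 × 7.29×10⁻⁵ × sin 19° = 4.75×10⁻⁵ s⁻¹
Pressure gradient: |∂P/∂n| = 200 Pa / 518000 m = 3.86×10⁻⁴ Pa/m
Geostrophic balance (pressure-gradient force = Coriolis force):
V_g = (1/(fρ)) |∂P/∂n| = 3.86×10⁻⁴ / (4.75×10⁻⁵ × 0.737) = 11.0 m/s

11 m/s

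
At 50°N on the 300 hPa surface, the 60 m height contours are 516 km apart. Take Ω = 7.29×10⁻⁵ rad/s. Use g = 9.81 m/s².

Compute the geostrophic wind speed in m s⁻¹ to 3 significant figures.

Coriolis parameter at 50°N:
f = 2Ω sin φ = 2 × 7.29×10⁻⁵ × sin 50° = 1.12×10⁻⁴ s⁻¹
Height gradient: |∂Z/∂n| = 60 m / 516000 m = 1.16×10⁻⁴
On a pressure surface, geostrophic balance gives V_g = (g/f)|∂Z/∂n|:
V_g = 9.81 × 1.16×10⁻⁴ / 1.12×10⁻⁴ = 10.2 m/s

10.2 m s⁻¹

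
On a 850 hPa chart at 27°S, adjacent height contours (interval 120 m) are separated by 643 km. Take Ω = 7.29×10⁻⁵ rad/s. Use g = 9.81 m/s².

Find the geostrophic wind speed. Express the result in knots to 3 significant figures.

53.8 knots

Coriolis parameter at 27°S:
f = 2Ω sin φ = 2 × 7.29×10⁻⁵ × sin 27° = 6.62×10⁻⁵ s⁻¹
Height gradient: |∂Z/∂n| = 120 m / 643000 m = 1.87×10⁻⁴
On a pressure surface, geostrophic balance gives V_g = (g/f)|∂Z/∂n|:
V_g = 9.81 × 1.87×10⁻⁴ / 6.62×10⁻⁵ = 27.7 m/s
Converting: 27.7 m/s × 1.944 = 53.8 knots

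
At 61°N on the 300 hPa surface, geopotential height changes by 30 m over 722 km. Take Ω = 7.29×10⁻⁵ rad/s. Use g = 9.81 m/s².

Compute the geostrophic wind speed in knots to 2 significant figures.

Coriolis parameter at 61°N:
f = 2Ω sin φ = 2 × 7.29×10⁻⁵ × sin 61° = 1.28×10⁻⁴ s⁻¹
Height gradient: |∂Z/∂n| = 30 m / 722000 m = 4.16×10⁻⁵
On a pressure surface, geostrophic balance gives V_g = (g/f)|∂Z/∂n|:
V_g = 9.81 × 4.16×10⁻⁵ / 1.28×10⁻⁴ = 3.20 m/s
Converting: 3.20 m/s × 1.944 = 6.2 knots

6.2 knots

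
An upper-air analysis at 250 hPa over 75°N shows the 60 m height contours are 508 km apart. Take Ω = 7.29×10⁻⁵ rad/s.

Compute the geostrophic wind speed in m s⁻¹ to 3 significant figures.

Coriolis parameter at 75°N:
f = 2Ω sin φ = 2 × 7.29×10⁻⁵ × sin 75° = 1.41×10⁻⁴ s⁻¹
Height gradient: |∂Z/∂n| = 60 m / 508000 m = 1.18×10⁻⁴
On a pressure surface, geostrophic balance gives V_g = (g/f)|∂Z/∂n|:
V_g = 9.81 × 1.18×10⁻⁴ / 1.41×10⁻⁴ = 8.23 m/s

8.23 m s⁻¹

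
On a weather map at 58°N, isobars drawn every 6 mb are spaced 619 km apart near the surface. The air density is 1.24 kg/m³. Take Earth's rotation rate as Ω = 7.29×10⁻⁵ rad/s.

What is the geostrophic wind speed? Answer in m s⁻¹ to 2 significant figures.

6.3 m s⁻¹

Coriolis parameter at 58°N:
f = 2Ω sin φ = 2 × 7.29×10⁻⁵ × sin 58° = 1.24×10⁻⁴ s⁻¹
Pressure gradient: |∂P/∂n| = 600 Pa / 619000 m = 9.69×10⁻⁴ Pa/m
Geostrophic balance (pressure-gradient force = Coriolis force):
V_g = (1/(fρ)) |∂P/∂n| = 9.69×10⁻⁴ / (1.24×10⁻⁴ × 1.24) = 6.32 m/s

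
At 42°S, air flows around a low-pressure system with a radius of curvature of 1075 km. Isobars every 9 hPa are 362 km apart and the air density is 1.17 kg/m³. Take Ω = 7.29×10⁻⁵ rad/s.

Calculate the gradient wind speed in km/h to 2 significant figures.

Coriolis parameter at 42°S:
f = 2Ω sin φ = 2 × 7.29×10⁻⁵ × sin 42° = 9.76×10⁻⁵ s⁻¹
Pressure gradient: |∂P/∂n| = 900 Pa / 362000 m = 2.49×10⁻³ Pa/m
Geostrophic speed: V_g = |∂P/∂n|/(fρ) = 2.49×10⁻³/(9.76×10⁻⁵ × 1.17) = 21.8 m/s
Around a low, centrifugal force acts outward with Coriolis, so pressure-gradient force balances both:
(1/ρ)|∂P/∂n| = fV + V²/R  →  V² + fR·V − fR·V_g = 0
With fR = 9.76×10⁻⁵ × 1075×10³ m = 105 m/s:
V = [−fR + √((fR)² + 4 fR V_g)]/2 = [−105 + √(105² + 4×105×21.8)]/2 = 18.5 m/s
Subgeostrophic (V < V_g = 21.8 m/s), as expected around a low.
Converting: 18.5 m/s × 3.6 = 67 km/h

67 km/h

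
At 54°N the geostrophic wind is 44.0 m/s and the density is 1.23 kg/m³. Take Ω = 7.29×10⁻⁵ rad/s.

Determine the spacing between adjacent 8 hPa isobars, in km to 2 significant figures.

130 km

Coriolis parameter at 54°N:
f = 2Ω sin φ = 2 × 7.29×10⁻⁵ × sin 54° = 1.18×10⁻⁴ s⁻¹
Geostrophic balance rearranged: |∂P/∂n| = f ρ V_g
|∂P/∂n| = 1.18×10⁻⁴ × 1.23 × 44.0 = 6.38×10⁻³ Pa/m
Isobar spacing: Δn = ΔP/|∂P/∂n| = 800 Pa / 6.38×10⁻³ Pa/m = 125319 m ≈ 130 km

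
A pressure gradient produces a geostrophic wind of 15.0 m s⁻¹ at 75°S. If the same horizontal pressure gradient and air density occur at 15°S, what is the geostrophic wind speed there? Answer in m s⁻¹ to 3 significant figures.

With the same pressure gradient and density, V_g ∝ 1/f ∝ 1/sin φ.
V₂ = V₁ · sin φ₁ / sin φ₂ = 15.0 × sin 75° / sin 15°
V₂ = 15.0 × 0.9659/0.2588 = 56.0 m s⁻¹

56.0 m s⁻¹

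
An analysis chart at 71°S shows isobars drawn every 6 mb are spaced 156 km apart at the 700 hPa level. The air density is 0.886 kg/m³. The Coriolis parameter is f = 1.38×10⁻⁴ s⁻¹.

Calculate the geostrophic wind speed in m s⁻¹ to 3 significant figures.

31.5 m s⁻¹

Pressure gradient: |∂P/∂n| = 600 Pa / 156000 m = 3.85×10⁻³ Pa/m
Geostrophic balance (pressure-gradient force = Coriolis force):
V_g = (1/(fρ)) |∂P/∂n| = 3.85×10⁻³ / (1.38×10⁻⁴ × 0.886) = 31.5 m/s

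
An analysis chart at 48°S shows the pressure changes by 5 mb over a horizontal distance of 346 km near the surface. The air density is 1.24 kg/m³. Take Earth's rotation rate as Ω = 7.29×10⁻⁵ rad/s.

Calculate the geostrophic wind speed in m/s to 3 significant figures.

Coriolis parameter at 48°S:
f = 2Ω sin φ = 2 × 7.29×10⁻⁵ × sin 48° = 1.08×10⁻⁴ s⁻¹
Pressure gradient: |∂P/∂n| = 500 Pa / 346000 m = 1.45×10⁻³ Pa/m
Geostrophic balance (pressure-gradient force = Coriolis force):
V_g = (1/(fρ)) |∂P/∂n| = 1.45×10⁻³ / (1.08×10⁻⁴ × 1.24) = 10.8 m/s

10.8 m/s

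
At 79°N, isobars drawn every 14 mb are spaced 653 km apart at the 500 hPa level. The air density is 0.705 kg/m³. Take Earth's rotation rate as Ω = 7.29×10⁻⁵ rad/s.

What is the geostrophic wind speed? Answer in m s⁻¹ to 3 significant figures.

21.2 m s⁻¹

Coriolis parameter at 79°N:
f = 2Ω sin φ = 2 × 7.29×10⁻⁵ × sin 79° = 1.43×10⁻⁴ s⁻¹
Pressure gradient: |∂P/∂n| = 1400 Pa / 653000 m = 2.14×10⁻³ Pa/m
Geostrophic balance (pressure-gradient force = Coriolis force):
V_g = (1/(fρ)) |∂P/∂n| = 2.14×10⁻³ / (1.43×10⁻⁴ × 0.705) = 21.2 m/s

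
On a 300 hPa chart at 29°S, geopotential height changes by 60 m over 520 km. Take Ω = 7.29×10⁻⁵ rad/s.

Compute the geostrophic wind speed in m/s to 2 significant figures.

Coriolis parameter at 29°S:
f = 2Ω sin φ = 2 × 7.29×10⁻⁵ × sin 29° = 7.07×10⁻⁵ s⁻¹
Height gradient: |∂Z/∂n| = 60 m / 520000 m = 1.15×10⁻⁴
On a pressure surface, geostrophic balance gives V_g = (g/f)|∂Z/∂n|:
V_g = 9.81 × 1.15×10⁻⁴ / 7.07×10⁻⁵ = 16.0 m/s

16 m/s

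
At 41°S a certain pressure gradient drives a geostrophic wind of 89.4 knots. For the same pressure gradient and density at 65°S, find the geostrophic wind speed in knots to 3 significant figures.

64.7 knots

With the same pressure gradient and density, V_g ∝ 1/f ∝ 1/sin φ.
V₂ = V₁ · sin φ₁ / sin φ₂ = 89.4 × sin 41° / sin 65°
V₂ = 89.4 × 0.6561/0.9063 = 64.7 knots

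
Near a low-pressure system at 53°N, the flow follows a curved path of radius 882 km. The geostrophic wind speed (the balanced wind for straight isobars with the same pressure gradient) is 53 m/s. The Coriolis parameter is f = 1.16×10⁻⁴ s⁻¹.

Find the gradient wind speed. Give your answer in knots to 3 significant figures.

Around a low, centrifugal force acts outward with Coriolis, so pressure-gradient force balances both:
(1/ρ)|∂P/∂n| = fV + V²/R  →  V² + fR·V − fR·V_g = 0
With fR = 1.16×10⁻⁴ × 882×10³ m = 102 m/s:
V = [−fR + √((fR)² + 4 fR V_g)]/2 = [−102 + √(102² + 4×102×53)]/2 = 38.5 m/s
Subgeostrophic (V < V_g = 53 m/s), as expected around a low.
Converting: 38.5 m/s × 1.944 = 74.9 knots

74.9 knots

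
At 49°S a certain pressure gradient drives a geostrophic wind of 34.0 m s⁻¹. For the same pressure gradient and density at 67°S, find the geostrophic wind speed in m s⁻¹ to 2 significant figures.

With the same pressure gradient and density, V_g ∝ 1/f ∝ 1/sin φ.
V₂ = V₁ · sin φ₁ / sin φ₂ = 34.0 × sin 49° / sin 67°
V₂ = 34.0 × 0.7547/0.9205 = 28 m s⁻¹

28 m s⁻¹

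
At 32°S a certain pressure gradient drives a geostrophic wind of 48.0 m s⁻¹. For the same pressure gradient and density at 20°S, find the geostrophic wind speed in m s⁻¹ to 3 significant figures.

With the same pressure gradient and density, V_g ∝ 1/f ∝ 1/sin φ.
V₂ = V₁ · sin φ₁ / sin φ₂ = 48.0 × sin 32° / sin 20°
V₂ = 48.0 × 0.5299/0.3420 = 74.4 m s⁻¹

74.4 m s⁻¹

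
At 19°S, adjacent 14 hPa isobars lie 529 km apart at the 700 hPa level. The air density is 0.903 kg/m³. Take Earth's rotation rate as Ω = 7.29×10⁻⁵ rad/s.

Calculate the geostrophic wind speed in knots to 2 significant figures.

120 knots

Coriolis parameter at 19°S:
f = 2Ω sin φ = 2 × 7.29×10⁻⁵ × sin 19° = 4.75×10⁻⁵ s⁻¹
Pressure gradient: |∂P/∂n| = 1400 Pa / 529000 m = 2.65×10⁻³ Pa/m
Geostrophic balance (pressure-gradient force = Coriolis force):
V_g = (1/(fρ)) |∂P/∂n| = 2.65×10⁻³ / (4.75×10⁻⁵ × 0.903) = 61.7 m/s
Converting: 61.7 m/s × 1.944 = 120 knots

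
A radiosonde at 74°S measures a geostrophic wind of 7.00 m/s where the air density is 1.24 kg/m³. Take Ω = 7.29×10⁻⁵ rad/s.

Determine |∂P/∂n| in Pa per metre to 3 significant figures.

1.22×10⁻³ Pa/m

Coriolis parameter at 74°S:
f = 2Ω sin φ = 2 × 7.29×10⁻⁵ × sin 74° = 1.40×10⁻⁴ s⁻¹
Geostrophic balance rearranged: |∂P/∂n| = f ρ V_g
|∂P/∂n| = 1.40×10⁻⁴ × 1.24 × 7.00 = 1.22×10⁻³ Pa/m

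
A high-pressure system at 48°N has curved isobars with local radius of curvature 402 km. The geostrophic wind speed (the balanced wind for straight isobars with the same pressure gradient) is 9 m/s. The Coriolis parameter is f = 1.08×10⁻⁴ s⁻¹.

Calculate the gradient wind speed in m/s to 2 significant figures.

Around a high, pressure-gradient force acts outward with centrifugal, so Coriolis balances both:
fV = (1/ρ)|∂P/∂n| + V²/R  →  V² − fR·V + fR·V_g = 0
With fR = 1.08×10⁻⁴ × 402×10³ m = 43.4 m/s:
V = [fR − √((fR)² − 4 fR V_g)]/2 = [43.4 − √(43.4² − 4×43.4×9)]/2 = 12.7 m/s
Supergeostrophic (V > V_g = 9 m/s), as expected around a high.

13 m/s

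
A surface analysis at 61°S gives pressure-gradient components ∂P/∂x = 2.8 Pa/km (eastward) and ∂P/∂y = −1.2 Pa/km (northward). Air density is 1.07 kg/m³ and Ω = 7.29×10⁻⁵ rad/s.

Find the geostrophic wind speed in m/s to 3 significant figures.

22.3 m/s

Coriolis parameter at 61°S:
f = 2Ω sin φ = 2 × 7.29×10⁻⁵ × sin 61° = 1.28×10⁻⁴ s⁻¹
In the Southern Hemisphere f is negative: f = −1.28×10⁻⁴ s⁻¹.
Component geostrophic relations (x east, y north):
u_g = −(1/(fρ)) ∂P/∂y,  v_g = (1/(fρ)) ∂P/∂x
u_g = −(−1.2×10⁻³)/(−1.28×10⁻⁴ × 1.07) = −8.79 m/s;  v_g = (2.8×10⁻³)/(−1.28×10⁻⁴ × 1.07) = −20.5 m/s
|V_g| = √(u_g² + v_g²) = 22.3 m/s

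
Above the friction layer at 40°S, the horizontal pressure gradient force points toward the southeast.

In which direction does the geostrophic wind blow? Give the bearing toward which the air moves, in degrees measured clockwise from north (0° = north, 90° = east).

The pressure-gradient force points toward the southeast (bearing 135°).
Geostrophic balance: in the Southern Hemisphere the Coriolis force deflects motion to the left, so the geostrophic wind blows 90° to the left of the pressure-gradient force (low pressure on the right).
Rotating 135° by 90° counterclockwise gives 045° — the wind blows toward the northeast.

045°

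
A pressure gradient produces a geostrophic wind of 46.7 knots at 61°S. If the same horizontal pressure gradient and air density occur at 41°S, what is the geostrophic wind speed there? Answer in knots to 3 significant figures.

With the same pressure gradient and density, V_g ∝ 1/f ∝ 1/sin φ.
V₂ = V₁ · sin φ₁ / sin φ₂ = 46.7 × sin 61° / sin 41°
V₂ = 46.7 × 0.8746/0.6561 = 62.3 knots

62.3 knots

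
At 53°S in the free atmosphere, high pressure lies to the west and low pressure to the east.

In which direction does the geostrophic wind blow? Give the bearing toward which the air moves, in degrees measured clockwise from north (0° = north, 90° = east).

The pressure-gradient force points toward the east (bearing 090°).
Geostrophic balance: in the Southern Hemisphere the Coriolis force deflects motion to the left, so the geostrophic wind blows 90° to the left of the pressure-gradient force (low pressure on the right).
Rotating 090° by 90° counterclockwise gives 000° — the wind blows toward the north.

000°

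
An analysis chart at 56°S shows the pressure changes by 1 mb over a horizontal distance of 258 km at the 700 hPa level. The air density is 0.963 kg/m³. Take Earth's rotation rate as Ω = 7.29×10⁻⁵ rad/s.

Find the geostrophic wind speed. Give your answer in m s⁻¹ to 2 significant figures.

Coriolis parameter at 56°S:
f = 2Ω sin φ = 2 × 7.29×10⁻⁵ × sin 56° = 1.21×10⁻⁴ s⁻¹
Pressure gradient: |∂P/∂n| = 100 Pa / 258000 m = 3.88×10⁻⁴ Pa/m
Geostrophic balance (pressure-gradient force = Coriolis force):
V_g = (1/(fρ)) |∂P/∂n| = 3.88×10⁻⁴ / (1.21×10⁻⁴ × 0.963) = 3.33 m/s

3.3 m s⁻¹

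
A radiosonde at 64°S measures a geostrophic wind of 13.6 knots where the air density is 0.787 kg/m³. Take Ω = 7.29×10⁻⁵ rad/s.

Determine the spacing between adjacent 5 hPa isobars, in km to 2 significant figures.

Coriolis parameter at 64°S:
f = 2Ω sin φ = 2 × 7.29×10⁻⁵ × sin 64° = 1.31×10⁻⁴ s⁻¹
Wind speed in SI: 13.6 knots = 7.00 m/s
Geostrophic balance rearranged: |∂P/∂n| = f ρ V_g
|∂P/∂n| = 1.31×10⁻⁴ × 0.787 × 7.00 = 7.22×10⁻⁴ Pa/m
Isobar spacing: Δn = ΔP/|∂P/∂n| = 500 Pa / 7.22×10⁻⁴ Pa/m = 692948 m ≈ 690 km

690 km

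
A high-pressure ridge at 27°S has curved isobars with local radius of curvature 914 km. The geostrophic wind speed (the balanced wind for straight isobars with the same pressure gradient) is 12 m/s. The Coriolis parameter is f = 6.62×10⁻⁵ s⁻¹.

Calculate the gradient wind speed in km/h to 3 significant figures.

59.4 km/h

Around a high, pressure-gradient force acts outward with centrifugal, so Coriolis balances both:
fV = (1/ρ)|∂P/∂n| + V²/R  →  V² − fR·V + fR·V_g = 0
With fR = 6.62×10⁻⁵ × 914×10³ m = 60.5 m/s:
V = [fR − √((fR)² − 4 fR V_g)]/2 = [60.5 − √(60.5² − 4×60.5×12)]/2 = 16.5 m/s
Supergeostrophic (V > V_g = 12 m/s), as expected around a high.
Converting: 16.5 m/s × 3.6 = 59.4 km/h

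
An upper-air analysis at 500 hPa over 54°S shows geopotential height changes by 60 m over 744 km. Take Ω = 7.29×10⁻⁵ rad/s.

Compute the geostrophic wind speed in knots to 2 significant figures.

13 knots

Coriolis parameter at 54°S:
f = 2Ω sin φ = 2 × 7.29×10⁻⁵ × sin 54° = 1.18×10⁻⁴ s⁻¹
Height gradient: |∂Z/∂n| = 60 m / 744000 m = 8.06×10⁻⁵
On a pressure surface, geostrophic balance gives V_g = (g/f)|∂Z/∂n|:
V_g = 9.81 × 8.06×10⁻⁵ / 1.18×10⁻⁴ = 6.71 m/s
Converting: 6.71 m/s × 1.944 = 13 knots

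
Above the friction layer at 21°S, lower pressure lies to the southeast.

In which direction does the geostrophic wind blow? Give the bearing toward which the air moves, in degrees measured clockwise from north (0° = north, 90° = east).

045°

The pressure-gradient force points toward the southeast (bearing 135°).
Geostrophic balance: in the Southern Hemisphere the Coriolis force deflects motion to the left, so the geostrophic wind blows 90° to the left of the pressure-gradient force (low pressure on the right).
Rotating 135° by 90° counterclockwise gives 045° — the wind blows toward the northeast.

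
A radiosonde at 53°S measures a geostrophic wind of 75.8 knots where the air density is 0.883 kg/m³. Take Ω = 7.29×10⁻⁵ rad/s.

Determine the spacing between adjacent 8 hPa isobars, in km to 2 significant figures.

Coriolis parameter at 53°S:
f = 2Ω sin φ = 2 × 7.29×10⁻⁵ × sin 53° = 1.16×10⁻⁴ s⁻¹
Wind speed in SI: 75.8 knots = 39.0 m/s
Geostrophic balance rearranged: |∂P/∂n| = f ρ V_g
|∂P/∂n| = 1.16×10⁻⁴ × 0.883 × 39.0 = 4.01×10⁻³ Pa/m
Isobar spacing: Δn = ΔP/|∂P/∂n| = 800 Pa / 4.01×10⁻³ Pa/m = 199534 m ≈ 200 km

200 km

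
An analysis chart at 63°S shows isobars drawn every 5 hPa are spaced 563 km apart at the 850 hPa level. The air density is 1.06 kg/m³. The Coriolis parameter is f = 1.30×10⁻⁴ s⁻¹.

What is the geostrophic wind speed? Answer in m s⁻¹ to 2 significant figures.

6.4 m s⁻¹

Pressure gradient: |∂P/∂n| = 500 Pa / 563000 m = 8.88×10⁻⁴ Pa/m
Geostrophic balance (pressure-gradient force = Coriolis force):
V_g = (1/(fρ)) |∂P/∂n| = 8.88×10⁻⁴ / (1.30×10⁻⁴ × 1.06) = 6.44 m/s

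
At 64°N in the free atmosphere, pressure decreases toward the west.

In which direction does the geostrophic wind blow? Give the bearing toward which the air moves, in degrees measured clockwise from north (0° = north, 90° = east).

000°

The pressure-gradient force points toward the west (bearing 270°).
Geostrophic balance: in the Northern Hemisphere the Coriolis force deflects motion to the right, so the geostrophic wind blows 90° to the right of the pressure-gradient force (low pressure on the left).
Rotating 270° by 90° clockwise gives 000° — the wind blows toward the north.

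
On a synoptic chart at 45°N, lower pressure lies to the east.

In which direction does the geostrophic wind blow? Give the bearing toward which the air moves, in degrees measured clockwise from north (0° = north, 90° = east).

The pressure-gradient force points toward the east (bearing 090°).
Geostrophic balance: in the Northern Hemisphere the Coriolis force deflects motion to the right, so the geostrophic wind blows 90° to the right of the pressure-gradient force (low pressure on the left).
Rotating 090° by 90° clockwise gives 180° — the wind blows toward the south.

180°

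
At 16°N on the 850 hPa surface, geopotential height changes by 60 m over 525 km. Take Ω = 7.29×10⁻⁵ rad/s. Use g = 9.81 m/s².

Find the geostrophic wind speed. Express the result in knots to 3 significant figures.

Coriolis parameter at 16°N:
f = 2Ω sin φ = 2 × 7.29×10⁻⁵ × sin 16° = 4.02×10⁻⁵ s⁻¹
Height gradient: |∂Z/∂n| = 60 m / 525000 m = 1.14×10⁻⁴
On a pressure surface, geostrophic balance gives V_g = (g/f)|∂Z/∂n|:
V_g = 9.81 × 1.14×10⁻⁴ / 4.02×10⁻⁵ = 27.9 m/s
Converting: 27.9 m/s × 1.944 = 54.2 knots

54.2 knots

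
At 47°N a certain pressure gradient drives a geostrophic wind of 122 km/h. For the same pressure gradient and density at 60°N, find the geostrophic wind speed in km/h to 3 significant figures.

With the same pressure gradient and density, V_g ∝ 1/f ∝ 1/sin φ.
V₂ = V₁ · sin φ₁ / sin φ₂ = 122 × sin 47° / sin 60°
V₂ = 122 × 0.7314/0.8660 = 103 km/h

103 km/h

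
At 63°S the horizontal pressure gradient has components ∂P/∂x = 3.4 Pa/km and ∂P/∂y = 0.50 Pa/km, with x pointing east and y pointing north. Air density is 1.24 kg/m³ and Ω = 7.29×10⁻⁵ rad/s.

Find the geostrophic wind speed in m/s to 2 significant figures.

21 m/s

Coriolis parameter at 63°S:
f = 2Ω sin φ = 2 × 7.29×10⁻⁵ × sin 63° = 1.30×10⁻⁴ s⁻¹
In the Southern Hemisphere f is negative: f = −1.30×10⁻⁴ s⁻¹.
Component geostrophic relations (x east, y north):
u_g = −(1/(fρ)) ∂P/∂y,  v_g = (1/(fρ)) ∂P/∂x
u_g = −(0.50×10⁻³)/(−1.30×10⁻⁴ × 1.24) = 3.10 m/s;  v_g = (3.4×10⁻³)/(−1.30×10⁻⁴ × 1.24) = −21.1 m/s
|V_g| = √(u_g² + v_g²) = 21.3 m/s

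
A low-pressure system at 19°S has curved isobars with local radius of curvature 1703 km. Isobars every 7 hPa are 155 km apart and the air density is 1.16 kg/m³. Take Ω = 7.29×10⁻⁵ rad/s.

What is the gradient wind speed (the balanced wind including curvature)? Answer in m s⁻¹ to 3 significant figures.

50.5 m s⁻¹

Coriolis parameter at 19°S:
f = 2Ω sin φ = 2 × 7.29×10⁻⁵ × sin 19° = 4.75×10⁻⁵ s⁻¹
Pressure gradient: |∂P/∂n| = 700 Pa / 155000 m = 4.52×10⁻³ Pa/m
Geostrophic speed: V_g = |∂P/∂n|/(fρ) = 4.52×10⁻³/(4.75×10⁻⁵ × 1.16) = 82.0 m/s
Around a low, centrifugal force acts outward with Coriolis, so pressure-gradient force balances both:
(1/ρ)|∂P/∂n| = fV + V²/R  →  V² + fR·V − fR·V_g = 0
With fR = 4.75×10⁻⁵ × 1703×10³ m = 80.8 m/s:
V = [−fR + √((fR)² + 4 fR V_g)]/2 = [−80.8 + √(80.8² + 4×80.8×82)]/2 = 50.5 m/s
Subgeostrophic (V < V_g = 82 m/s), as expected around a low.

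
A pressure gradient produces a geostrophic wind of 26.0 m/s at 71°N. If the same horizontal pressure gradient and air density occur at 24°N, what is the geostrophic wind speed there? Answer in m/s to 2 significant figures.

With the same pressure gradient and density, V_g ∝ 1/f ∝ 1/sin φ.
V₂ = V₁ · sin φ₁ / sin φ₂ = 26.0 × sin 71° / sin 24°
V₂ = 26.0 × 0.9455/0.4067 = 60 m/s

60 m/s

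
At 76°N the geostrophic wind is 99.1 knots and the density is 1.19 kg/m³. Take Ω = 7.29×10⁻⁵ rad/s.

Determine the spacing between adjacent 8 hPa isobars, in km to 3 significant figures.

Coriolis parameter at 76°N:
f = 2Ω sin φ = 2 × 7.29×10⁻⁵ × sin 76° = 1.41×10⁻⁴ s⁻¹
Wind speed in SI: 99.1 knots = 51.0 m/s
Geostrophic balance rearranged: |∂P/∂n| = f ρ V_g
|∂P/∂n| = 1.41×10⁻⁴ × 1.19 × 51.0 = 8.58×10⁻³ Pa/m
Isobar spacing: Δn = ΔP/|∂P/∂n| = 800 Pa / 8.58×10⁻³ Pa/m = 93212 m ≈ 93.2 km

93.2 km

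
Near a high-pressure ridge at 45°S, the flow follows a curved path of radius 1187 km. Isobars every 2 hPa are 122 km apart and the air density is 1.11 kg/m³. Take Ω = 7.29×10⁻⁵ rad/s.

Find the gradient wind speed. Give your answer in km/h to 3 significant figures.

59.6 km/h

Coriolis parameter at 45°S:
f = 2Ω sin φ = 2 × 7.29×10⁻⁵ × sin 45° = 1.03×10⁻⁴ s⁻¹
Pressure gradient: |∂P/∂n| = 200 Pa / 122000 m = 1.64×10⁻³ Pa/m
Geostrophic speed: V_g = |∂P/∂n|/(fρ) = 1.64×10⁻³/(1.03×10⁻⁴ × 1.11) = 14.3 m/s
Around a high, pressure-gradient force acts outward with centrifugal, so Coriolis balances both:
fV = (1/ρ)|∂P/∂n| + V²/R  →  V² − fR·V + fR·V_g = 0
With fR = 1.03×10⁻⁴ × 1187×10³ m = 122 m/s:
V = [fR − √((fR)² − 4 fR V_g)]/2 = [122 − √(122² − 4×122×14.3)]/2 = 16.6 m/s
Supergeostrophic (V > V_g = 14.3 m/s), as expected around a high.
Converting: 16.6 m/s × 3.6 = 59.6 km/h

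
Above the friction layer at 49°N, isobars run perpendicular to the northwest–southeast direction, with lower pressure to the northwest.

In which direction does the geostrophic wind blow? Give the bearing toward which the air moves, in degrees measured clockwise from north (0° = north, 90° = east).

045°

The pressure-gradient force points toward the northwest (bearing 315°).
Geostrophic balance: in the Northern Hemisphere the Coriolis force deflects motion to the right, so the geostrophic wind blows 90° to the right of the pressure-gradient force (low pressure on the left).
Rotating 315° by 90° clockwise gives 045° — the wind blows toward the northeast.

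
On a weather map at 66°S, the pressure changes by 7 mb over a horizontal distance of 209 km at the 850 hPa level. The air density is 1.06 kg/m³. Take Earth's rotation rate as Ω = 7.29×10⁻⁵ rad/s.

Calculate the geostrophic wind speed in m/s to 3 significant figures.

Coriolis parameter at 66°S:
f = 2Ω sin φ = 2 × 7.29×10⁻⁵ × sin 66° = 1.33×10⁻⁴ s⁻¹
Pressure gradient: |∂P/∂n| = 700 Pa / 209000 m = 3.35×10⁻³ Pa/m
Geostrophic balance (pressure-gradient force = Coriolis force):
V_g = (1/(fρ)) |∂P/∂n| = 3.35×10⁻³ / (1.33×10⁻⁴ × 1.06) = 23.7 m/s

23.7 m/s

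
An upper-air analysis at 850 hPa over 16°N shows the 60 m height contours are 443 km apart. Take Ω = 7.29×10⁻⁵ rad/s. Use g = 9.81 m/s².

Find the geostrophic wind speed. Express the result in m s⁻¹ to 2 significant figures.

33 m s⁻¹

Coriolis parameter at 16°N:
f = 2Ω sin φ = 2 × 7.29×10⁻⁵ × sin 16° = 4.02×10⁻⁵ s⁻¹
Height gradient: |∂Z/∂n| = 60 m / 443000 m = 1.35×10⁻⁴
On a pressure surface, geostrophic balance gives V_g = (g/f)|∂Z/∂n|:
V_g = 9.81 × 1.35×10⁻⁴ / 4.02×10⁻⁵ = 33.1 m/s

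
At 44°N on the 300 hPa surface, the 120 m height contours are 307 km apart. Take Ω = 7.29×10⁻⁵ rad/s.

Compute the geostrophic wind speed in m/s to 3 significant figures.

Coriolis parameter at 44°N:
f = 2Ω sin φ = 2 × 7.29×10⁻⁵ × sin 44° = 1.01×10⁻⁴ s⁻¹
Height gradient: |∂Z/∂n| = 120 m / 307000 m = 3.91×10⁻⁴
On a pressure surface, geostrophic balance gives V_g = (g/f)|∂Z/∂n|:
V_g = 9.81 × 3.91×10⁻⁴ / 1.01×10⁻⁴ = 37.9 m/s

37.9 m/s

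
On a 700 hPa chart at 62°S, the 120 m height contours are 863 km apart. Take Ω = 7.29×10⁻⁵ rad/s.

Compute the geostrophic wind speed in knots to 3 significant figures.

20.6 knots

Coriolis parameter at 62°S:
f = 2Ω sin φ = 2 × 7.29×10⁻⁵ × sin 62° = 1.29×10⁻⁴ s⁻¹
Height gradient: |∂Z/∂n| = 120 m / 863000 m = 1.39×10⁻⁴
On a pressure surface, geostrophic balance gives V_g = (g/f)|∂Z/∂n|:
V_g = 9.81 × 1.39×10⁻⁴ / 1.29×10⁻⁴ = 10.6 m/s
Converting: 10.6 m/s × 1.944 = 20.6 knots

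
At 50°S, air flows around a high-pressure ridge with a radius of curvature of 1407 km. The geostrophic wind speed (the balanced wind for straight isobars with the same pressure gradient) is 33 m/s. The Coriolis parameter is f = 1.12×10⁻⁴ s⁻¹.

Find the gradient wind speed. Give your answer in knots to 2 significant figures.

Around a high, pressure-gradient force acts outward with centrifugal, so Coriolis balances both:
fV = (1/ρ)|∂P/∂n| + V²/R  →  V² − fR·V + fR·V_g = 0
With fR = 1.12×10⁻⁴ × 1407×10³ m = 158 m/s:
V = [fR − √((fR)² − 4 fR V_g)]/2 = [158 − √(158² − 4×158×33)]/2 = 47 m/s
Supergeostrophic (V > V_g = 33 m/s), as expected around a high.
Converting: 47 m/s × 1.944 = 91 knots

91 knots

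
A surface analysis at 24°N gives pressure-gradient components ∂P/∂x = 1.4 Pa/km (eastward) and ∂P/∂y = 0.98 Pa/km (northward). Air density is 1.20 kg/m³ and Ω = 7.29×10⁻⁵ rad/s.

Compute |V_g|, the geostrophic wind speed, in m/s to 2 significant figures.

24 m/s

Coriolis parameter at 24°N:
f = 2Ω sin φ = 2 × 7.29×10⁻⁵ × sin 24° = 5.93×10⁻⁵ s⁻¹
Component geostrophic relations (x east, y north):
u_g = −(1/(fρ)) ∂P/∂y,  v_g = (1/(fρ)) ∂P/∂x
u_g = −(0.98×10⁻³)/(5.93×10⁻⁵ × 1.20) = −13.8 m/s;  v_g = (1.4×10⁻³)/(5.93×10⁻⁵ × 1.20) = 19.7 m/s
|V_g| = √(u_g² + v_g²) = 24.0 m/s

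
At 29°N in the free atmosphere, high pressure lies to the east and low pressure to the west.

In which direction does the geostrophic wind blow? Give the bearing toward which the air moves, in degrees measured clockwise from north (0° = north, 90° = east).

000°

The pressure-gradient force points toward the west (bearing 270°).
Geostrophic balance: in the Northern Hemisphere the Coriolis force deflects motion to the right, so the geostrophic wind blows 90° to the right of the pressure-gradient force (low pressure on the left).
Rotating 270° by 90° clockwise gives 000° — the wind blows toward the north.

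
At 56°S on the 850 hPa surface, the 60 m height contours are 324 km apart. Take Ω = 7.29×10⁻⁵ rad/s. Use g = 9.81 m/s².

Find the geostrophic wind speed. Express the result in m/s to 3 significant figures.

Coriolis parameter at 56°S:
f = 2Ω sin φ = 2 × 7.29×10⁻⁵ × sin 56° = 1.21×10⁻⁴ s⁻¹
Height gradient: |∂Z/∂n| = 60 m / 324000 m = 1.85×10⁻⁴
On a pressure surface, geostrophic balance gives V_g = (g/f)|∂Z/∂n|:
V_g = 9.81 × 1.85×10⁻⁴ / 1.21×10⁻⁴ = 15.0 m/s

15.0 m/s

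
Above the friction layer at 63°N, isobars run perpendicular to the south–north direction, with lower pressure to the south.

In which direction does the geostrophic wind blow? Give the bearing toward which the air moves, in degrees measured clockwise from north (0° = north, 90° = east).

270°

The pressure-gradient force points toward the south (bearing 180°).
Geostrophic balance: in the Northern Hemisphere the Coriolis force deflects motion to the right, so the geostrophic wind blows 90° to the right of the pressure-gradient force (low pressure on the left).
Rotating 180° by 90° clockwise gives 270° — the wind blows toward the west.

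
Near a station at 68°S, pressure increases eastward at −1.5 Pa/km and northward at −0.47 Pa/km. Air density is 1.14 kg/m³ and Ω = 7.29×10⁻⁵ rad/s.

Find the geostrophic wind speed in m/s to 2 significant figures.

Coriolis parameter at 68°S:
f = 2Ω sin φ = 2 × 7.29×10⁻⁵ × sin 68° = 1.35×10⁻⁴ s⁻¹
In the Southern Hemisphere f is negative: f = −1.35×10⁻⁴ s⁻¹.
Component geostrophic relations (x east, y north):
u_g = −(1/(fρ)) ∂P/∂y,  v_g = (1/(fρ)) ∂P/∂x
u_g = −(−0.47×10⁻³)/(−1.35×10⁻⁴ × 1.14) = −3.05 m/s;  v_g = (−1.5×10⁻³)/(−1.35×10⁻⁴ × 1.14) = 9.73 m/s
|V_g| = √(u_g² + v_g²) = 10.2 m/s

10 m/s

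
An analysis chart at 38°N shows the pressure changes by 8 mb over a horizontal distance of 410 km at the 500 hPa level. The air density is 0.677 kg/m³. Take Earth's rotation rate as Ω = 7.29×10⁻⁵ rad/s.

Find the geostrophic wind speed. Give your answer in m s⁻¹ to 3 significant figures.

32.1 m s⁻¹

Coriolis parameter at 38°N:
f = 2Ω sin φ = 2 × 7.29×10⁻⁵ × sin 38° = 8.98×10⁻⁵ s⁻¹
Pressure gradient: |∂P/∂n| = 800 Pa / 410000 m = 1.95×10⁻³ Pa/m
Geostrophic balance (pressure-gradient force = Coriolis force):
V_g = (1/(fρ)) |∂P/∂n| = 1.95×10⁻³ / (8.98×10⁻⁵ × 0.677) = 32.1 m/s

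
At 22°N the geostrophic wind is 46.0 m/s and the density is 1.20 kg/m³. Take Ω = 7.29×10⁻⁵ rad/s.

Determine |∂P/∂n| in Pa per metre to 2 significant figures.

3.0×10⁻³ Pa/m

Coriolis parameter at 22°N:
f = 2Ω sin φ = 2 × 7.29×10⁻⁵ × sin 22° = 5.46×10⁻⁵ s⁻¹
Geostrophic balance rearranged: |∂P/∂n| = f ρ V_g
|∂P/∂n| = 5.46×10⁻⁵ × 1.20 × 46.0 = 3.01×10⁻³ Pa/m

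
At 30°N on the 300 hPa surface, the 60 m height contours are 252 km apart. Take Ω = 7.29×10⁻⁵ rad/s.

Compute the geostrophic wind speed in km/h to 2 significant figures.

Coriolis parameter at 30°N:
f = 2Ω sin φ = 2 × 7.29×10⁻⁵ × sin 30° = 7.29×10⁻⁵ s⁻¹
Height gradient: |∂Z/∂n| = 60 m / 252000 m = 2.38×10⁻⁴
On a pressure surface, geostrophic balance gives V_g = (g/f)|∂Z/∂n|:
V_g = 9.81 × 2.38×10⁻⁴ / 7.29×10⁻⁵ = 32.0 m/s
Converting: 32.0 m/s × 3.6 = 120 km/h

120 km/h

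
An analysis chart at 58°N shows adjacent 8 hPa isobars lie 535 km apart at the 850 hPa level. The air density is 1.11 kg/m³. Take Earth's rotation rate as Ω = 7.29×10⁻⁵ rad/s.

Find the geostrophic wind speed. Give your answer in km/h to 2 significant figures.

Coriolis parameter at 58°N:
f = 2Ω sin φ = 2 × 7.29×10⁻⁵ × sin 58° = 1.24×10⁻⁴ s⁻¹
Pressure gradient: |∂P/∂n| = 800 Pa / 535000 m = 1.50×10⁻³ Pa/m
Geostrophic balance (pressure-gradient force = Coriolis force):
V_g = (1/(fρ)) |∂P/∂n| = 1.50×10⁻³ / (1.24×10⁻⁴ × 1.11) = 10.9 m/s
Converting: 10.9 m/s × 3.6 = 39 km/h

39 km/h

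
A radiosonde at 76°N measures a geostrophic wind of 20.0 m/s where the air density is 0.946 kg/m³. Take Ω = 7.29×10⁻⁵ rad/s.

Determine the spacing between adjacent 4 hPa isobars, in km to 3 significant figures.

149 km

Coriolis parameter at 76°N:
f = 2Ω sin φ = 2 × 7.29×10⁻⁵ × sin 76° = 1.41×10⁻⁴ s⁻¹
Geostrophic balance rearranged: |∂P/∂n| = f ρ V_g
|∂P/∂n| = 1.41×10⁻⁴ × 0.946 × 20.0 = 2.68×10⁻³ Pa/m
Isobar spacing: Δn = ΔP/|∂P/∂n| = 400 Pa / 2.68×10⁻³ Pa/m = 149444 m ≈ 149 km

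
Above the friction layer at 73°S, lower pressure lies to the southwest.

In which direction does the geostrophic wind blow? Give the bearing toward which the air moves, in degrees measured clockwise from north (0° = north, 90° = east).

The pressure-gradient force points toward the southwest (bearing 225°).
Geostrophic balance: in the Southern Hemisphere the Coriolis force deflects motion to the left, so the geostrophic wind blows 90° to the left of the pressure-gradient force (low pressure on the right).
Rotating 225° by 90° counterclockwise gives 135° — the wind blows toward the southeast.

135°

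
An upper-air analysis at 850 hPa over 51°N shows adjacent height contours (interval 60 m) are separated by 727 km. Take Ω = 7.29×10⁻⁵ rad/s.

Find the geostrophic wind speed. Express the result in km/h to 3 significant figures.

Coriolis parameter at 51°N:
f = 2Ω sin φ = 2 × 7.29×10⁻⁵ × sin 51° = 1.13×10⁻⁴ s⁻¹
Height gradient: |∂Z/∂n| = 60 m / 727000 m = 8.25×10⁻⁵
On a pressure surface, geostrophic balance gives V_g = (g/f)|∂Z/∂n|:
V_g = 9.81 × 8.25×10⁻⁵ / 1.13×10⁻⁴ = 7.15 m/s
Converting: 7.15 m/s × 3.6 = 25.7 km/h

25.7 km/h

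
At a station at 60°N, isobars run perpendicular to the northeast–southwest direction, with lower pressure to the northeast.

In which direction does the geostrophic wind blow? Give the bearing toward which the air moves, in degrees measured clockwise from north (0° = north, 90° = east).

The pressure-gradient force points toward the northeast (bearing 045°).
Geostrophic balance: in the Northern Hemisphere the Coriolis force deflects motion to the right, so the geostrophic wind blows 90° to the right of the pressure-gradient force (low pressure on the left).
Rotating 045° by 90° clockwise gives 135° — the wind blows toward the southeast.

135°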